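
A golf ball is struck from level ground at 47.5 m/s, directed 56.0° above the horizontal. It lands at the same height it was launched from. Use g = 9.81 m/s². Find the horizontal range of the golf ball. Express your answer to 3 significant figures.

For level ground, R = v₀² sin(2θ) / g.
sin(2 × 56.0°) = sin 112.0° = 0.9272.
R = (47.5)² × 0.9272 / 9.81 = 213 m.

213 m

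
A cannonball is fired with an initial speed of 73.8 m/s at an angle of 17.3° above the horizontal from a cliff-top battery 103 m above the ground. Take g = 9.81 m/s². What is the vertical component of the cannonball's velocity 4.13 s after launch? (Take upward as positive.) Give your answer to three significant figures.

-18.6 m/s

Initial vertical component: v_y0 = 73.8 sin 17.3° = 21.95 m/s.
v_y(t) = v_y0 − g t = 21.95 − 9.81 × 4.13 = -18.6 m/s.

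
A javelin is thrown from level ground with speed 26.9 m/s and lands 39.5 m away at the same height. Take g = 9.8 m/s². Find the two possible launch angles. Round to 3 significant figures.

16.2° and 73.8°

Level-ground range: R = v₀² sin(2θ)/g ⇒ sin 2θ = R g / v₀² = 39.5×9.8/26.9² = 0.5350.
2θ = arcsin(0.5350) = 32.34° or 180° − 32.34° = 147.66°.
So θ = 16.2° or θ = 73.8°.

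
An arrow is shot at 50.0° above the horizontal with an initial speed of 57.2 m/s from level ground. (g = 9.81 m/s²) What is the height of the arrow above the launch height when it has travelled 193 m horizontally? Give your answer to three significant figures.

94.9 m

v_x = 57.2 cos 50.0° = 36.77 m/s, v_y0 = 57.2 sin 50.0° = 43.82 m/s.
Time to reach x = 193 m: t = x / v_x = 193 / 36.77 = 5.249 s.
y = v_y0 t − ½ g t² = 43.82×5.249 − 4.905×5.249² = 94.9 m.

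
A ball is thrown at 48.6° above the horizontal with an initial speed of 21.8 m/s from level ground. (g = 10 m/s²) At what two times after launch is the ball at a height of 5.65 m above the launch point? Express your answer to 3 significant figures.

v_y0 = 21.8 sin 48.6° = 16.35 m/s.
Set y = v_y0 t − ½ g t² = 5.65: 5.000 t² − 16.35 t + 5.65 = 0.
t = [16.35 ± √(267.3 − 113.0)] / 10 = (16.35 ± 12.42) / 10, giving t = 0.393 s or t = 2.88 s.
So the ball is at 5.65 m at t = 0.393 s (rising) and t = 2.88 s (falling).

0.393 s and 2.88 s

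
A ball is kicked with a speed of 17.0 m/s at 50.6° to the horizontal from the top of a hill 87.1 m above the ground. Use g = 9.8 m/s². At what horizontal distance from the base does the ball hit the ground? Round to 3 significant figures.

Components: v_x = 17.0 cos 50.6° = 10.79 m/s, v_y = 17.0 sin 50.6° = 13.14 m/s.
Vertical: 0 = 87.1 + 13.14 t − ½(9.8) t² ⇒ 4.900 t² − 13.14 t − 87.1 = 0.
t = [13.14 + √(172.7 + 1707)] / 9.800 = 5.765 s.
Horizontal: R = v_x · t = 10.79 × 5.765 = 62.2 m.

62.2 m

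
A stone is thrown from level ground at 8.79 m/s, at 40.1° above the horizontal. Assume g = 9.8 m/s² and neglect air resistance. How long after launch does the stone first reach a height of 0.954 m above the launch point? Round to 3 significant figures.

v_y0 = 8.79 sin 40.1° = 5.662 m/s.
Set y = v_y0 t − ½ g t² = 0.954: 4.900 t² − 5.662 t + 0.954 = 0.
t = [5.662 ± √(32.06 − 18.70)] / 9.8 = (5.662 ± 3.655) / 9.8, giving t = 0.205 s or t = 0.951 s.
The stone is on the way up at the first time, so t = 0.205 s.

0.205 s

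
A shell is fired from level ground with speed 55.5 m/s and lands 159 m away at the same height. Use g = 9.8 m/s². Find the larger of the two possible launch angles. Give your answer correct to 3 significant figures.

Level-ground range: R = v₀² sin(2θ)/g ⇒ sin 2θ = R g / v₀² = 159×9.8/55.5² = 0.5059.
2θ = arcsin(0.5059) = 30.39° or 180° − 30.39° = 149.61°.
So θ = 15.2° or θ = 74.8°.

74.8°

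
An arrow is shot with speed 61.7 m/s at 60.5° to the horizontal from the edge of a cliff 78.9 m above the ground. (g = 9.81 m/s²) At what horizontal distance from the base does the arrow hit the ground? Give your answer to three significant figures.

Components: v_x = 61.7 cos 60.5° = 30.38 m/s, v_y = 61.7 sin 60.5° = 53.70 m/s.
Vertical: 0 = 78.9 + 53.70 t − ½(9.81) t² ⇒ 4.905 t² − 53.70 t − 78.9 = 0.
t = [53.70 + √(2884 + 1548)] / 9.810 = 12.26 s.
Horizontal: R = v_x · t = 30.38 × 12.26 = 372 m.

372 m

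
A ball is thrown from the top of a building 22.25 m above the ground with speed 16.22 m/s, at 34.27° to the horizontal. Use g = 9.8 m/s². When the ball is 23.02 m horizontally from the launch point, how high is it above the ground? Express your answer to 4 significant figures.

23.48 m

v_x = 16.22 cos 34.27° = 13.404 m/s, v_y0 = 16.22 sin 34.27° = 9.1334 m/s.
Time to reach x = 23.02 m: t = x / v_x = 23.02 / 13.404 = 1.7174 s.
y = 22.25 + v_y0 t − ½ g t² = 22.25 + 9.1334×1.7174 − 4.900×1.7174² = 23.48 m.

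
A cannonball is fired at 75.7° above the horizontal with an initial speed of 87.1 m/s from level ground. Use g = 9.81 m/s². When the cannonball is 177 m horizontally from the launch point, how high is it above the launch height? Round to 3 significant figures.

362 m

v_x = 87.1 cos 75.7° = 21.51 m/s, v_y0 = 87.1 sin 75.7° = 84.40 m/s.
Time to reach x = 177 m: t = x / v_x = 177 / 21.51 = 8.229 s.
y = v_y0 t − ½ g t² = 84.40×8.229 − 4.905×8.229² = 362 m.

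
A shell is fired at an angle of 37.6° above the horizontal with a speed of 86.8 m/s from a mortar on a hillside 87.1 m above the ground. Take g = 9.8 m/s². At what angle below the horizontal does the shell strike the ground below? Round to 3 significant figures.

44.3°

v_x = 86.8 cos 37.6° = 68.77 m/s.
At impact |v_y| = √(v_y0² + 2 g h) = √(52.96² + 2×9.8×87.1) = 67.17 m/s.
Angle below horizontal = arctan(|v_y| / v_x) = arctan(67.17 / 68.77) = 44.3°.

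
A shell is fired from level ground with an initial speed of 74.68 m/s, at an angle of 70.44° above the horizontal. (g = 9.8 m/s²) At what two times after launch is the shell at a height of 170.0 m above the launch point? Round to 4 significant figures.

v_y0 = 74.68 sin 70.44° = 70.370 m/s.
Set y = v_y0 t − ½ g t² = 170.0: 4.900 t² − 70.370 t + 170.0 = 0.
t = [70.370 ± √(4951.9 − 3332.0)] / 9.8 = (70.370 ± 40.248) / 9.8, giving t = 3.074 s or t = 11.29 s.
So the shell is at 170.0 m at t = 3.074 s (rising) and t = 11.29 s (falling).

3.074 s and 11.29 s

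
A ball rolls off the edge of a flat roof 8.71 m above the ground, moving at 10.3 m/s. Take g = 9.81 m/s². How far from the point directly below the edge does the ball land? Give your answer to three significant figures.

13.7 m

Initial vertical velocity is zero, so the fall time comes from h = ½ g t²: t = √(2 × 8.71 / 9.81) = 1.333 s.
Horizontal motion is uniform at 10.3 m/s, so x = 10.3 × 1.333 = 13.7 m.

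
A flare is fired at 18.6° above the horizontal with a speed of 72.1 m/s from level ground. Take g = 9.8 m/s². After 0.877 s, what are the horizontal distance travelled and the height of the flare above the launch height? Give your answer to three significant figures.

x = 59.9 m, y = 16.4 m

v_x = 72.1 cos 18.6° = 68.33 m/s; v_y0 = 72.1 sin 18.6° = 23.00 m/s.
x = v_x t = 68.33 × 0.877 = 59.9 m.
y = v_y0 t − ½ g t² = 23.00×0.877 − 4.900×0.877² = 16.4 m.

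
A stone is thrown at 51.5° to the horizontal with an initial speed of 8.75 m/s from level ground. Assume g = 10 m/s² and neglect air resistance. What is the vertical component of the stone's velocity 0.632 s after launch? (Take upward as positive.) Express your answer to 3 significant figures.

0.528 m/s

Initial vertical component: v_y0 = 8.75 sin 51.5° = 6.848 m/s.
v_y(t) = v_y0 − g t = 6.848 − 10 × 0.632 = 0.528 m/s.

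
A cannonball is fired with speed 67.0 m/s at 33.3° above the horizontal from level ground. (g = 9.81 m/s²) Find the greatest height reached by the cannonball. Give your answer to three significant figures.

Vertical component of launch velocity: v_y = 67.0 sin 33.3° = 36.78 m/s.
At the highest point the vertical velocity is zero, so v_y² = 2 g h_max.
h_max = (36.78)² / (2 × 9.81) = 1353 / 19.62 = 69.0 m.

69.0 m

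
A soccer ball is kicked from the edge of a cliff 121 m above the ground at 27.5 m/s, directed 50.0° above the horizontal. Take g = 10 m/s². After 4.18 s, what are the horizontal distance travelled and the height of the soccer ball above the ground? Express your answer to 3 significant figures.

v_x = 27.5 cos 50.0° = 17.68 m/s; v_y0 = 27.5 sin 50.0° = 21.07 m/s.
x = v_x t = 17.68 × 4.18 = 73.9 m.
y = 121 + v_y0 t − ½ g t² = 122 m.

x = 73.9 m, y = 122 m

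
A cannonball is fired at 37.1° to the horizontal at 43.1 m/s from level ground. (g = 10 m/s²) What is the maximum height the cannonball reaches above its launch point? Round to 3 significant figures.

Vertical component of launch velocity: v_y = 43.1 sin 37.1° = 26.00 m/s.
At the highest point the vertical velocity is zero, so v_y² = 2 g h_max.
h_max = (26.00)² / (2 × 10) = 676.0 / 20.00 = 33.8 m.

33.8 m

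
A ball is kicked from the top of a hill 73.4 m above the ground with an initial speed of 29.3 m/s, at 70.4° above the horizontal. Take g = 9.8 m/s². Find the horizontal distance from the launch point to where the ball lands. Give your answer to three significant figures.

Components: v_x = 29.3 cos 70.4° = 9.829 m/s, v_y = 29.3 sin 70.4° = 27.60 m/s.
Vertical: 0 = 73.4 + 27.60 t − ½(9.8) t² ⇒ 4.900 t² − 27.60 t − 73.4 = 0.
t = [27.60 + √(761.8 + 1439)] / 9.800 = 7.603 s.
Horizontal: R = v_x · t = 9.829 × 7.603 = 74.7 m.

74.7 m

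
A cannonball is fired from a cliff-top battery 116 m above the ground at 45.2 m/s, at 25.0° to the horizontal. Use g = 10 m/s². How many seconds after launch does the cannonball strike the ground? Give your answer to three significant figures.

Vertical component: v_y = 45.2 sin 25.0° = 19.10 m/s.
Taking up as positive with launch at y = 116 m, landing at y = 0: 0 = 116 + 19.10 t − ½(10) t².
Solving 5.000 t² − 19.10 t − 116 = 0 gives t = [19.10 + √(19.10² + 4·5.000·116)] / 10.00 = 7.09 s.

7.09 s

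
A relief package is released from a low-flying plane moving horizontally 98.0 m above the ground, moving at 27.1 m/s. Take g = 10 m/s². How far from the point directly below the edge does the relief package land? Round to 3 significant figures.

Initial vertical velocity is zero, so the fall time comes from h = ½ g t²: t = √(2 × 98.0 / 10) = 4.427 s.
Horizontal motion is uniform at 27.1 m/s, so x = 27.1 × 4.427 = 120 m.

120 m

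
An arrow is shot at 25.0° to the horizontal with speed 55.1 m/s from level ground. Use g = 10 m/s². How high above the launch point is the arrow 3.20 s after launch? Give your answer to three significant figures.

v_y0 = 55.1 sin 25.0° = 23.29 m/s.
y(t) = v_y0 t − ½ g t² = 23.29×3.20 − 5.000×3.20² = 23.3 m.

23.3 m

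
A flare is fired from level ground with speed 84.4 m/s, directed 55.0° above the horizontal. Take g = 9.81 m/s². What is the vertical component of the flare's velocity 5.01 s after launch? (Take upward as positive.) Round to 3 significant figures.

20.0 m/s

Initial vertical component: v_y0 = 84.4 sin 55.0° = 69.14 m/s.
v_y(t) = v_y0 − g t = 69.14 − 9.81 × 5.01 = 20.0 m/s.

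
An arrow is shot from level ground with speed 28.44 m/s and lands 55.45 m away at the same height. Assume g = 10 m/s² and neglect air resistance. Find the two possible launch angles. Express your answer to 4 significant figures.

21.64° and 68.36°

Level-ground range: R = v₀² sin(2θ)/g ⇒ sin 2θ = R g / v₀² = 55.45×10/28.44² = 0.6856.
2θ = arcsin(0.6856) = 43.283° or 180° − 43.283° = 136.717°.
So θ = 21.64° or θ = 68.36°.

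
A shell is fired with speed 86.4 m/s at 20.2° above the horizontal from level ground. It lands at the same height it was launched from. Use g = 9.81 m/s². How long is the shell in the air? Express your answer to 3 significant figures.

Vertical component: v_y = 86.4 sin 20.2° = 29.83 m/s.
For a projectile landing at launch height, time of flight is t = 2 v_y / g = 2 × 29.83 / 9.81 = 6.08 s.

6.08 s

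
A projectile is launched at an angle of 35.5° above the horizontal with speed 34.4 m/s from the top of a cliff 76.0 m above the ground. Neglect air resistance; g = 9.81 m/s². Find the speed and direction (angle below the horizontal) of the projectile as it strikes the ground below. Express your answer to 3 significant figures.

v_x = 34.4 cos 35.5° = 28.01 m/s (constant).
|v_y| at impact = √((19.98)² + 2×9.81×76.0) = 43.48 m/s.
Speed = √(28.01² + 43.48²) = 51.7 m/s; angle = arctan(43.48/28.01) = 57.2° below horizontal.

51.7 m/s at 57.2° below the horizontal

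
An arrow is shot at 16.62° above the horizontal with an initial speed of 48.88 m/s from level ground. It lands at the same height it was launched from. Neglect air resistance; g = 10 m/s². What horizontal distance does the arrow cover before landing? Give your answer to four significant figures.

131.0 m

Components: v_x = 48.88 cos 16.62° = 46.838 m/s, v_y = 48.88 sin 16.62° = 13.981 m/s.
Time of flight (same landing height): t = 2 v_y / g = 2 × 13.981 / 10 = 2.7962 s.
Range: R = v_x · t = 46.838 × 2.7962 = 131.0 m.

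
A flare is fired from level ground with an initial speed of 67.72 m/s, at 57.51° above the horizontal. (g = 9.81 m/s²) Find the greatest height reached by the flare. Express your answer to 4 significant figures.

166.3 m

Vertical component of launch velocity: v_y = 67.72 sin 57.51° = 57.121 m/s.
At the highest point the vertical velocity is zero, so v_y² = 2 g h_max.
h_max = (57.121)² / (2 × 9.81) = 3262.8 / 19.62 = 166.3 m.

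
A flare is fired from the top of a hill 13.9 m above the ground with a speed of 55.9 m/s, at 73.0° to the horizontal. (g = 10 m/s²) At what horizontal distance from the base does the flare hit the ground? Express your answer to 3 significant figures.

Components: v_x = 55.9 cos 73.0° = 16.34 m/s, v_y = 55.9 sin 73.0° = 53.46 m/s.
Vertical: 0 = 13.9 + 53.46 t − ½(10) t² ⇒ 5.000 t² − 53.46 t − 13.9 = 0.
t = [53.46 + √(2858 + 278.0)] / 10.00 = 10.95 s.
Horizontal: R = v_x · t = 16.34 × 10.95 = 179 m.

179 m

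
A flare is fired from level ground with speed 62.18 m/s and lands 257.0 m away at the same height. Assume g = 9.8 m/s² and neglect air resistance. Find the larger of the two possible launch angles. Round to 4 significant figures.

69.68°

Level-ground range: R = v₀² sin(2θ)/g ⇒ sin 2θ = R g / v₀² = 257.0×9.8/62.18² = 0.6514.
2θ = arcsin(0.6514) = 40.647° or 180° − 40.647° = 139.353°.
So θ = 20.32° or θ = 69.68°.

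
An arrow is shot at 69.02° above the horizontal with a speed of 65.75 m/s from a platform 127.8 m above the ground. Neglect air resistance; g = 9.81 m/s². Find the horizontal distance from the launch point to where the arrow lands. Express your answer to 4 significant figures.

Components: v_x = 65.75 cos 69.02° = 23.541 m/s, v_y = 65.75 sin 69.02° = 61.391 m/s.
Vertical: 0 = 127.8 + 61.391 t − ½(9.81) t² ⇒ 4.905 t² − 61.391 t − 127.8 = 0.
t = [61.391 + √(3768.9 + 2507.4)] / 9.810 = 14.334 s.
Horizontal: R = v_x · t = 23.541 × 14.334 = 337.4 m.

337.4 m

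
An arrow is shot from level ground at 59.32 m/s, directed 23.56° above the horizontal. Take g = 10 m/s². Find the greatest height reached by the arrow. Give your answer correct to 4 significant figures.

28.11 m

Vertical component of launch velocity: v_y = 59.32 sin 23.56° = 23.711 m/s.
At the highest point the vertical velocity is zero, so v_y² = 2 g h_max.
h_max = (23.711)² / (2 × 10) = 562.21 / 20.00 = 28.11 m.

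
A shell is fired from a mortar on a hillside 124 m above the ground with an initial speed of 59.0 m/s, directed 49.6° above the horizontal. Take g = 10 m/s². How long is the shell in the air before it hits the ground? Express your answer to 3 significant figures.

11.2 s

Vertical component: v_y = 59.0 sin 49.6° = 44.93 m/s.
Taking up as positive with launch at y = 124 m, landing at y = 0: 0 = 124 + 44.93 t − ½(10) t².
Solving 5.000 t² − 44.93 t − 124 = 0 gives t = [44.93 + √(44.93² + 4·5.000·124)] / 10.00 = 11.2 s.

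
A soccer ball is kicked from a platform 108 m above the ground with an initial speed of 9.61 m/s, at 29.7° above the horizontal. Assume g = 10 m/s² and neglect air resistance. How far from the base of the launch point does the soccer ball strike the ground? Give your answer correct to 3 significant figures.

43.0 m

Components: v_x = 9.61 cos 29.7° = 8.348 m/s, v_y = 9.61 sin 29.7° = 4.761 m/s.
Vertical: 0 = 108 + 4.761 t − ½(10) t² ⇒ 5.000 t² − 4.761 t − 108 = 0.
t = [4.761 + √(22.67 + 2160)] / 10.00 = 5.148 s.
Horizontal: R = v_x · t = 8.348 × 5.148 = 43.0 m.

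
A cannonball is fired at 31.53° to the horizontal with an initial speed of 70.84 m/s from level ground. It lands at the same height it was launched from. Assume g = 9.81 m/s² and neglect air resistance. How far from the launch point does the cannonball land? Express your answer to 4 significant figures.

456.0 m

For level ground, R = v₀² sin(2θ) / g.
sin(2 × 31.53°) = sin 63.060° = 0.8915.
R = (70.84)² × 0.8915 / 9.81 = 456.0 m.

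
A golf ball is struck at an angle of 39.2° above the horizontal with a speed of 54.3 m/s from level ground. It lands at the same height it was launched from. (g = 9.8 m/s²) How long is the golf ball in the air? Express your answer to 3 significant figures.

7.00 s

Vertical component: v_y = 54.3 sin 39.2° = 34.32 m/s.
For a projectile landing at launch height, time of flight is t = 2 v_y / g = 2 × 34.32 / 9.8 = 7.00 s.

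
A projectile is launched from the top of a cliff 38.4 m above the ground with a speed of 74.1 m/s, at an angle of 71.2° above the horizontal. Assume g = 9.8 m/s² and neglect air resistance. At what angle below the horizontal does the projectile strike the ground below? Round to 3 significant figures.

v_x = 74.1 cos 71.2° = 23.88 m/s.
At impact |v_y| = √(v_y0² + 2 g h) = √(70.15² + 2×9.8×38.4) = 75.32 m/s.
Angle below horizontal = arctan(|v_y| / v_x) = arctan(75.32 / 23.88) = 72.4°.

72.4°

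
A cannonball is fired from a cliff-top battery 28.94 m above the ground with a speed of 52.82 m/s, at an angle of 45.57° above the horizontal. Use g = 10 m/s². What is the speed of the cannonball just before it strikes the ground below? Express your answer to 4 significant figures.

v_x = 52.82 cos 45.57° = 36.976 m/s is unchanged throughout.
For the vertical component, v_y² = v_y0² + 2 g h = (37.719)² + 2×10×28.94 = 2001.5, so |v_y| = 44.738 m/s.
Impact speed = √(v_x² + v_y²) = √(1367.2 + 2001.5) = 58.04 m/s.

58.04 m/s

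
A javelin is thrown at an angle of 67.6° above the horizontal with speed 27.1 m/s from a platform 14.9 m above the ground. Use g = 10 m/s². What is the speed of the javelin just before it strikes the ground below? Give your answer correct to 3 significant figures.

v_x = 27.1 cos 67.6° = 10.33 m/s is unchanged throughout.
For the vertical component, v_y² = v_y0² + 2 g h = (25.06)² + 2×10×14.9 = 926.0, so |v_y| = 30.43 m/s.
Impact speed = √(v_x² + v_y²) = √(106.7 + 926.0) = 32.1 m/s.

32.1 m/s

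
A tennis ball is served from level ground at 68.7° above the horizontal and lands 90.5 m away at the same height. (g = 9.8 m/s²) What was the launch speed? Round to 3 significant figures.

36.2 m/s

On level ground, R = v₀² sin(2θ) / g, so v₀ = √(R g / sin 2θ).
sin(2 × 68.7°) = 0.6769.
v₀ = √(90.5 × 9.8 / 0.6769) = √1310 = 36.2 m/s.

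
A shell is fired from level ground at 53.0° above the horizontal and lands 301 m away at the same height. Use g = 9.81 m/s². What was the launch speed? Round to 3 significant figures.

On level ground, R = v₀² sin(2θ) / g, so v₀ = √(R g / sin 2θ).
sin(2 × 53.0°) = 0.9613.
v₀ = √(301 × 9.81 / 0.9613) = √3072 = 55.4 m/s.

55.4 m/s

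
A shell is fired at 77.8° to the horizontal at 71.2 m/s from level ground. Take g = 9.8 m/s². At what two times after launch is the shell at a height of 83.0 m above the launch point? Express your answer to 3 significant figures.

1.31 s and 12.9 s

v_y0 = 71.2 sin 77.8° = 69.59 m/s.
Set y = v_y0 t − ½ g t² = 83.0: 4.900 t² − 69.59 t + 83.0 = 0.
t = [69.59 ± √(4843 − 1627)] / 9.8 = (69.59 ± 56.71) / 9.8, giving t = 1.31 s or t = 12.9 s.
So the shell is at 83.0 m at t = 1.31 s (rising) and t = 12.9 s (falling).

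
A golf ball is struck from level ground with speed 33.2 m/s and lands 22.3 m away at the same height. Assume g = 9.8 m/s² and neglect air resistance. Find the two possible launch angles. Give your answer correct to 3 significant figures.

Level-ground range: R = v₀² sin(2θ)/g ⇒ sin 2θ = R g / v₀² = 22.3×9.8/33.2² = 0.1983.
2θ = arcsin(0.1983) = 11.44° or 180° − 11.44° = 168.56°.
So θ = 5.72° or θ = 84.3°.

5.72° and 84.3°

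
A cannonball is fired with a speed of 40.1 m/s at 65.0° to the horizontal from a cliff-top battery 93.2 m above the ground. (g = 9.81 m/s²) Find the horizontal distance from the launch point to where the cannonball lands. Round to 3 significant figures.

Components: v_x = 40.1 cos 65.0° = 16.95 m/s, v_y = 40.1 sin 65.0° = 36.34 m/s.
Vertical: 0 = 93.2 + 36.34 t − ½(9.81) t² ⇒ 4.905 t² − 36.34 t − 93.2 = 0.
t = [36.34 + √(1321 + 1829)] / 9.810 = 9.426 s.
Horizontal: R = v_x · t = 16.95 × 9.426 = 160 m.

160 m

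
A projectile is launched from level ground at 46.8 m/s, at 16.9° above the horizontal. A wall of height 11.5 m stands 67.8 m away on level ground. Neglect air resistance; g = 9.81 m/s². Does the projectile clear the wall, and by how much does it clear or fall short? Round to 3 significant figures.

v_x = 46.8 cos 16.9° = 44.78 m/s; v_y0 = 46.8 sin 16.9° = 13.60 m/s.
Time to reach the wall: t = 67.8 / 44.78 = 1.514 s.
Height at that point: y = 13.60×1.514 − 4.905×1.514² = 9.347 m.
That is 11.5 − 9.347 = 2.15 m below the top of the wall, so the projectile does not clear it.

No — it falls 2.15 m short of clearing the wall.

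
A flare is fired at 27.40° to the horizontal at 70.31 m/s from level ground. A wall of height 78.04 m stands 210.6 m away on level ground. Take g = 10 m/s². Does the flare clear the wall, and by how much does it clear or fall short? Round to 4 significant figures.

No — it falls 25.79 m short of clearing the wall.

v_x = 70.31 cos 27.40° = 62.422 m/s; v_y0 = 70.31 sin 27.40° = 32.357 m/s.
Time to reach the wall: t = 210.6 / 62.422 = 3.3738 s.
Height at that point: y = 32.357×3.3738 − 5.000×3.3738² = 52.253 m.
That is 78.04 − 52.253 = 25.79 m below the top of the wall, so the flare does not clear it.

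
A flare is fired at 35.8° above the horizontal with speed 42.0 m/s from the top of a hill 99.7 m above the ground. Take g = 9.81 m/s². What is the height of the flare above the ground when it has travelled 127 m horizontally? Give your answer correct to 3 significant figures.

123 m

v_x = 42.0 cos 35.8° = 34.06 m/s, v_y0 = 42.0 sin 35.8° = 24.57 m/s.
Time to reach x = 127 m: t = x / v_x = 127 / 34.06 = 3.729 s.
y = 99.7 + v_y0 t − ½ g t² = 99.7 + 24.57×3.729 − 4.905×3.729² = 123 m.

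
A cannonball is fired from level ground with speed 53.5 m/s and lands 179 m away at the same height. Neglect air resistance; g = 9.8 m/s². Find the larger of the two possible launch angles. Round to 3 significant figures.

71.1°

Level-ground range: R = v₀² sin(2θ)/g ⇒ sin 2θ = R g / v₀² = 179×9.8/53.5² = 0.6129.
2θ = arcsin(0.6129) = 37.80° or 180° − 37.80° = 142.20°.
So θ = 18.9° or θ = 71.1°.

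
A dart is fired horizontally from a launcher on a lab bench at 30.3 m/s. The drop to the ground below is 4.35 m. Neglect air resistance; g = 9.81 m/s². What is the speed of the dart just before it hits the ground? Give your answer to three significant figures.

Fall time: t = √(2 × 4.35 / 9.81) = 0.9417 s.
At impact: v_x = 30.3 m/s (unchanged), v_y = g t = 9.81 × 0.9417 = 9.238 m/s.
Speed = √(v_x² + v_y²) = √(918.1 + 85.34) = 31.7 m/s.

31.7 m/s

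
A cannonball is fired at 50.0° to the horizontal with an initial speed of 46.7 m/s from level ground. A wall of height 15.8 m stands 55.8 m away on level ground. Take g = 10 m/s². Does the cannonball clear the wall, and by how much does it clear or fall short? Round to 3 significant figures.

v_x = 46.7 cos 50.0° = 30.02 m/s; v_y0 = 46.7 sin 50.0° = 35.77 m/s.
Time to reach the wall: t = 55.8 / 30.02 = 1.859 s.
Height at that point: y = 35.77×1.859 − 5.000×1.859² = 49.22 m.
That is 49.22 − 15.8 = 33.4 m above the top of the wall, so the cannonball clears it.

Yes — it clears the wall by 33.4 m.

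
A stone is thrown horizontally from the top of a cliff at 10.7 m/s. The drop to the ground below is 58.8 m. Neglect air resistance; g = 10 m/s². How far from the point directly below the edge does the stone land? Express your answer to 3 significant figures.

Initial vertical velocity is zero, so the fall time comes from h = ½ g t²: t = √(2 × 58.8 / 10) = 3.429 s.
Horizontal motion is uniform at 10.7 m/s, so x = 10.7 × 3.429 = 36.7 m.

36.7 m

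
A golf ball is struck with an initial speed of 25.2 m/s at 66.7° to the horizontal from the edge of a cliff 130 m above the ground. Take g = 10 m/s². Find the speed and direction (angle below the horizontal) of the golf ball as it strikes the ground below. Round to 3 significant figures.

56.9 m/s at 79.9° below the horizontal

v_x = 25.2 cos 66.7° = 9.968 m/s (constant).
|v_y| at impact = √((23.14)² + 2×10×130) = 56.00 m/s.
Speed = √(9.968² + 56.00²) = 56.9 m/s; angle = arctan(56.00/9.968) = 79.9° below horizontal.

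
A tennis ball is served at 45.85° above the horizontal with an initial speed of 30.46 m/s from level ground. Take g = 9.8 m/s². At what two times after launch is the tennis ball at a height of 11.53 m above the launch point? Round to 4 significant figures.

v_y0 = 30.46 sin 45.85° = 21.856 m/s.
Set y = v_y0 t − ½ g t² = 11.53: 4.900 t² − 21.856 t + 11.53 = 0.
t = [21.856 ± √(477.68 − 225.99)] / 9.8 = (21.856 ± 15.865) / 9.8, giving t = 0.6113 s or t = 3.849 s.
So the tennis ball is at 11.53 m at t = 0.6113 s (rising) and t = 3.849 s (falling).

0.6113 s and 3.849 s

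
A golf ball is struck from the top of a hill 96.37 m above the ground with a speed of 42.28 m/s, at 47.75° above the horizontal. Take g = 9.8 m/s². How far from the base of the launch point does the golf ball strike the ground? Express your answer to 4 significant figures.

246.1 m

Components: v_x = 42.28 cos 47.75° = 28.428 m/s, v_y = 42.28 sin 47.75° = 31.296 m/s.
Vertical: 0 = 96.37 + 31.296 t − ½(9.8) t² ⇒ 4.900 t² − 31.296 t − 96.37 = 0.
t = [31.296 + √(979.44 + 1888.9)] / 9.800 = 8.6585 s.
Horizontal: R = v_x · t = 28.428 × 8.6585 = 246.1 m.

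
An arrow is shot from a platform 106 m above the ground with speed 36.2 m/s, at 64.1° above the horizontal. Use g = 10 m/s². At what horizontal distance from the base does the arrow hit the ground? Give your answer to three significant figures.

141 m

Components: v_x = 36.2 cos 64.1° = 15.81 m/s, v_y = 36.2 sin 64.1° = 32.56 m/s.
Vertical: 0 = 106 + 32.56 t − ½(10) t² ⇒ 5.000 t² − 32.56 t − 106 = 0.
t = [32.56 + √(1060 + 2120)] / 10.00 = 8.895 s.
Horizontal: R = v_x · t = 15.81 × 8.895 = 141 m.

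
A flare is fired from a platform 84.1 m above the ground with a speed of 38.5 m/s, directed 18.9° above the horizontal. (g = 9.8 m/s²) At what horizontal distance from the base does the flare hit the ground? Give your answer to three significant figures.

Components: v_x = 38.5 cos 18.9° = 36.42 m/s, v_y = 38.5 sin 18.9° = 12.47 m/s.
Vertical: 0 = 84.1 + 12.47 t − ½(9.8) t² ⇒ 4.900 t² − 12.47 t − 84.1 = 0.
t = [12.47 + √(155.5 + 1648)] / 9.800 = 5.606 s.
Horizontal: R = v_x · t = 36.42 × 5.606 = 204 m.

204 m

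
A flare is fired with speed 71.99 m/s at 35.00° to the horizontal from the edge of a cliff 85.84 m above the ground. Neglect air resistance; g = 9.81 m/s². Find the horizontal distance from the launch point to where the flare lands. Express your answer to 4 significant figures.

Components: v_x = 71.99 cos 35.00° = 58.971 m/s, v_y = 71.99 sin 35.00° = 41.292 m/s.
Vertical: 0 = 85.84 + 41.292 t − ½(9.81) t² ⇒ 4.905 t² − 41.292 t − 85.84 = 0.
t = [41.292 + √(1705.0 + 1684.2)] / 9.810 = 10.144 s.
Horizontal: R = v_x · t = 58.971 × 10.144 = 598.2 m.

598.2 m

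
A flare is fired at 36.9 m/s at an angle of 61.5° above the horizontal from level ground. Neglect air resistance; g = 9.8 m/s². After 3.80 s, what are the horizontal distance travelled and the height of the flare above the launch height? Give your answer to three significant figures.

v_x = 36.9 cos 61.5° = 17.61 m/s; v_y0 = 36.9 sin 61.5° = 32.43 m/s.
x = v_x t = 17.61 × 3.80 = 66.9 m.
y = v_y0 t − ½ g t² = 32.43×3.80 − 4.900×3.80² = 52.5 m.

x = 66.9 m, y = 52.5 m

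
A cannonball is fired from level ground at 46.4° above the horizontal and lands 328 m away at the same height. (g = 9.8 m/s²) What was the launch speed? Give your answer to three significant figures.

56.7 m/s

On level ground, R = v₀² sin(2θ) / g, so v₀ = √(R g / sin 2θ).
sin(2 × 46.4°) = 0.9988.
v₀ = √(328 × 9.8 / 0.9988) = √3218 = 56.7 m/s.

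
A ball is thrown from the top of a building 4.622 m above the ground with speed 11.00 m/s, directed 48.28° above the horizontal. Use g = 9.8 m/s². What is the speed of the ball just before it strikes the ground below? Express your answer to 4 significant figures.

v_x = 11.00 cos 48.28° = 7.3204 m/s is unchanged throughout.
For the vertical component, v_y² = v_y0² + 2 g h = (8.2105)² + 2×9.8×4.622 = 158.00, so |v_y| = 12.570 m/s.
Impact speed = √(v_x² + v_y²) = √(53.588 + 158.00) = 14.55 m/s.

14.55 m/s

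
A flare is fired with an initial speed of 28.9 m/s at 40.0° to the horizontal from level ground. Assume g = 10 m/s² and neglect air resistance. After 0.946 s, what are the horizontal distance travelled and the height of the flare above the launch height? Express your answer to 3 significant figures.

x = 20.9 m, y = 13.1 m

v_x = 28.9 cos 40.0° = 22.14 m/s; v_y0 = 28.9 sin 40.0° = 18.58 m/s.
x = v_x t = 22.14 × 0.946 = 20.9 m.
y = v_y0 t − ½ g t² = 18.58×0.946 − 5.000×0.946² = 13.1 m.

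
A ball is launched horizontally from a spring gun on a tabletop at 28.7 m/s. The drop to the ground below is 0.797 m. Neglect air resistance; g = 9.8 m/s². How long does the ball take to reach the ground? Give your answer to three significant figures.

0.403 s

The horizontal speed doesn't affect the fall. With v_y0 = 0, h = ½ g t².
t = √(2 × 0.797 / 9.8) = √0.1627 = 0.403 s.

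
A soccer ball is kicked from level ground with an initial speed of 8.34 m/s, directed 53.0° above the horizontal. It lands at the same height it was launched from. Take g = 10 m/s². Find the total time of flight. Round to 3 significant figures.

Vertical component: v_y = 8.34 sin 53.0° = 6.661 m/s.
For a projectile landing at launch height, time of flight is t = 2 v_y / g = 2 × 6.661 / 10 = 1.33 s.

1.33 s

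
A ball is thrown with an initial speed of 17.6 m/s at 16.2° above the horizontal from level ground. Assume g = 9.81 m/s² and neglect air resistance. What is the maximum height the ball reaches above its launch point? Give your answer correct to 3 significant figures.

Vertical component of launch velocity: v_y = 17.6 sin 16.2° = 4.910 m/s.
At the highest point the vertical velocity is zero, so v_y² = 2 g h_max.
h_max = (4.910)² / (2 × 9.81) = 24.11 / 19.62 = 1.23 m.

1.23 m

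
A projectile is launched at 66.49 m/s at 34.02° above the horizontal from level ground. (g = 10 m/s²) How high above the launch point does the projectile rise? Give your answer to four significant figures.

69.19 m

Vertical component of launch velocity: v_y = 66.49 sin 34.02° = 37.200 m/s.
At the highest point the vertical velocity is zero, so v_y² = 2 g h_max.
h_max = (37.200)² / (2 × 10) = 1383.8 / 20.00 = 69.19 m.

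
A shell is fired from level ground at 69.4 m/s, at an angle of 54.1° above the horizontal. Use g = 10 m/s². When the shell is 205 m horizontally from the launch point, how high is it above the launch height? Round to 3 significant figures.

156 m

v_x = 69.4 cos 54.1° = 40.69 m/s, v_y0 = 69.4 sin 54.1° = 56.22 m/s.
Time to reach x = 205 m: t = x / v_x = 205 / 40.69 = 5.038 s.
y = v_y0 t − ½ g t² = 56.22×5.038 − 5.000×5.038² = 156 m.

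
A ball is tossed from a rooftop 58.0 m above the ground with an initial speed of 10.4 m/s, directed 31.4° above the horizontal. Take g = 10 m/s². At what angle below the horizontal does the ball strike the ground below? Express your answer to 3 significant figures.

75.6°

v_x = 10.4 cos 31.4° = 8.877 m/s.
At impact |v_y| = √(v_y0² + 2 g h) = √(5.419² + 2×10×58.0) = 34.49 m/s.
Angle below horizontal = arctan(|v_y| / v_x) = arctan(34.49 / 8.877) = 75.6°.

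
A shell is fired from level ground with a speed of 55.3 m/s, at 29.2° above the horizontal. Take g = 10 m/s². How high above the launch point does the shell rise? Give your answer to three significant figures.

36.4 m

Vertical component of launch velocity: v_y = 55.3 sin 29.2° = 26.98 m/s.
At the highest point the vertical velocity is zero, so v_y² = 2 g h_max.
h_max = (26.98)² / (2 × 10) = 727.9 / 20.00 = 36.4 m.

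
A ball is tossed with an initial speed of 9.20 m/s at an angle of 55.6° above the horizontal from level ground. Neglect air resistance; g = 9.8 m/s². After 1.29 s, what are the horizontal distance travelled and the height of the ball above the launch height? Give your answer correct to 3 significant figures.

v_x = 9.20 cos 55.6° = 5.198 m/s; v_y0 = 9.20 sin 55.6° = 7.591 m/s.
x = v_x t = 5.198 × 1.29 = 6.71 m.
y = v_y0 t − ½ g t² = 7.591×1.29 − 4.900×1.29² = 1.64 m.

x = 6.71 m, y = 1.64 m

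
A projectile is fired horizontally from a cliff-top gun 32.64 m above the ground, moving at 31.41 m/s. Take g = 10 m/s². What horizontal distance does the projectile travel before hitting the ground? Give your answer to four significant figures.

Initial vertical velocity is zero, so the fall time comes from h = ½ g t²: t = √(2 × 32.64 / 10) = 2.5550 s.
Horizontal motion is uniform at 31.41 m/s, so x = 31.41 × 2.5550 = 80.25 m.

80.25 m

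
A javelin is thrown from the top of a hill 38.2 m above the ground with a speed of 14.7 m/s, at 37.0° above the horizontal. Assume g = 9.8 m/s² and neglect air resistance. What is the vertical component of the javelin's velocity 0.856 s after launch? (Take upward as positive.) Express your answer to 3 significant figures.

0.458 m/s

Initial vertical component: v_y0 = 14.7 sin 37.0° = 8.847 m/s.
v_y(t) = v_y0 − g t = 8.847 − 9.8 × 0.856 = 0.458 m/s.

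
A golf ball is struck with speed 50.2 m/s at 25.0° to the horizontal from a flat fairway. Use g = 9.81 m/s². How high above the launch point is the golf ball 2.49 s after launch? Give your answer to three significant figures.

22.4 m

v_y0 = 50.2 sin 25.0° = 21.22 m/s.
y(t) = v_y0 t − ½ g t² = 21.22×2.49 − 4.905×2.49² = 22.4 m.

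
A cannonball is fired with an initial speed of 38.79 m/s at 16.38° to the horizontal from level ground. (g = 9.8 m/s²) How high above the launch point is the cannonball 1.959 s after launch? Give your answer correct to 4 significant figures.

v_y0 = 38.79 sin 16.38° = 10.939 m/s.
y(t) = v_y0 t − ½ g t² = 10.939×1.959 − 4.900×1.959² = 2.625 m.

2.625 m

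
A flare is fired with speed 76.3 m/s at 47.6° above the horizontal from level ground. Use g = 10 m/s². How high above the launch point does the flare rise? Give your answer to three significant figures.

159 m

Vertical component of launch velocity: v_y = 76.3 sin 47.6° = 56.34 m/s.
At the highest point the vertical velocity is zero, so v_y² = 2 g h_max.
h_max = (56.34)² / (2 × 10) = 3174 / 20.00 = 159 m.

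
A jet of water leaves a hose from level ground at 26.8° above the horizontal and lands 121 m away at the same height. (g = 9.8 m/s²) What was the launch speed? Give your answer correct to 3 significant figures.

On level ground, R = v₀² sin(2θ) / g, so v₀ = √(R g / sin 2θ).
sin(2 × 26.8°) = 0.8049.
v₀ = √(121 × 9.8 / 0.8049) = √1473 = 38.4 m/s.

38.4 m/s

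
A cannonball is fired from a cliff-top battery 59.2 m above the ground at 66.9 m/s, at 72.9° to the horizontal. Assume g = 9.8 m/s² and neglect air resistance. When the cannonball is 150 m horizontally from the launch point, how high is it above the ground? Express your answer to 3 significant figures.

v_x = 66.9 cos 72.9° = 19.67 m/s, v_y0 = 66.9 sin 72.9° = 63.94 m/s.
Time to reach x = 150 m: t = x / v_x = 150 / 19.67 = 7.626 s.
y = 59.2 + v_y0 t − ½ g t² = 59.2 + 63.94×7.626 − 4.900×7.626² = 262 m.

262 m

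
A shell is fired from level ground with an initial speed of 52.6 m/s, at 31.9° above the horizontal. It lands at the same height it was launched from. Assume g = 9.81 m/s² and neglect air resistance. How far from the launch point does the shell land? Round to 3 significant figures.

253 m

For level ground, R = v₀² sin(2θ) / g.
sin(2 × 31.9°) = sin 63.80° = 0.8973.
R = (52.6)² × 0.8973 / 9.81 = 253 m.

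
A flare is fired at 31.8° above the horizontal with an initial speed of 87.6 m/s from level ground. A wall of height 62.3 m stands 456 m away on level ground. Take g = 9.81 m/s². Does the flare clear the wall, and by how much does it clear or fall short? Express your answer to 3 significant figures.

v_x = 87.6 cos 31.8° = 74.45 m/s; v_y0 = 87.6 sin 31.8° = 46.16 m/s.
Time to reach the wall: t = 456 / 74.45 = 6.125 s.
Height at that point: y = 46.16×6.125 − 4.905×6.125² = 98.72 m.
That is 98.72 − 62.3 = 36.4 m above the top of the wall, so the flare clears it.

Yes — it clears the wall by 36.4 m.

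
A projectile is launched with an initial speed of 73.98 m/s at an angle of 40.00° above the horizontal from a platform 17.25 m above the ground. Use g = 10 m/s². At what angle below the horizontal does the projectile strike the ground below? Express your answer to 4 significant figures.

v_x = 73.98 cos 40.00° = 56.672 m/s.
At impact |v_y| = √(v_y0² + 2 g h) = √(47.553² + 2×10×17.25) = 51.052 m/s.
Angle below horizontal = arctan(|v_y| / v_x) = arctan(51.052 / 56.672) = 42.01°.

42.01°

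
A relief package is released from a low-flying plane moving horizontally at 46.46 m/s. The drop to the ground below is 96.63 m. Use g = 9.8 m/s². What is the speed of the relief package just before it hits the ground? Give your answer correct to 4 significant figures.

63.66 m/s

Fall time: t = √(2 × 96.63 / 9.8) = 4.4408 s.
At impact: v_x = 46.46 m/s (unchanged), v_y = g t = 9.8 × 4.4408 = 43.520 m/s.
Speed = √(v_x² + v_y²) = √(2158.5 + 1894.0) = 63.66 m/s.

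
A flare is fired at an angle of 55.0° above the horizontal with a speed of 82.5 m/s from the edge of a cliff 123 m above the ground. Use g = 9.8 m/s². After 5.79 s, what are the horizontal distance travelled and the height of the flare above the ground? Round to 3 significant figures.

v_x = 82.5 cos 55.0° = 47.32 m/s; v_y0 = 82.5 sin 55.0° = 67.58 m/s.
x = v_x t = 47.32 × 5.79 = 274 m.
y = 123 + v_y0 t − ½ g t² = 350 m.

x = 274 m, y = 350 m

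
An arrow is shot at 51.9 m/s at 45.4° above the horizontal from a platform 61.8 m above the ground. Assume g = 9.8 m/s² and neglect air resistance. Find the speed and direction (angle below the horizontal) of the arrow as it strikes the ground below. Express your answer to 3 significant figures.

62.5 m/s at 54.3° below the horizontal

v_x = 51.9 cos 45.4° = 36.44 m/s (constant).
|v_y| at impact = √((36.95)² + 2×9.8×61.8) = 50.76 m/s.
Speed = √(36.44² + 50.76²) = 62.5 m/s; angle = arctan(50.76/36.44) = 54.3° below horizontal.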